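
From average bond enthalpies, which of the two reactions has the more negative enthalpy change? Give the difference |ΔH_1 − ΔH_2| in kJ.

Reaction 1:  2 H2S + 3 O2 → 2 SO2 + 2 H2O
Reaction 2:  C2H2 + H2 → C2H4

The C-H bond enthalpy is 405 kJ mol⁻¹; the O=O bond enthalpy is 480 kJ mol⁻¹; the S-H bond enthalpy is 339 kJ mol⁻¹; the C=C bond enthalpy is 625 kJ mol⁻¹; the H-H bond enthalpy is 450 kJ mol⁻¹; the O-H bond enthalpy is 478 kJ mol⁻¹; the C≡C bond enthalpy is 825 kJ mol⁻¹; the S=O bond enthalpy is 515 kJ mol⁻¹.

Reaction 1, by 1016 kJ

Reaction 1:
  Bonds broken (reactants):
    O=O: 3 × 480 = 1440
    S-H: 4 × 339 = 1356
    Σ(broken) = 2796 kJ
  Bonds formed (products):
    O-H: 4 × 478 = 1912
    S=O: 4 × 515 = 2060
    Σ(formed) = 3972 kJ
  ΔH_1 = 2796 − 3972 = −1176 kJ
Reaction 2:
  Bonds broken (reactants):
    C≡C: 1 × 825 = 825
    C-H: 2 × 405 = 810
    H-H: 1 × 450 = 450
    Σ(broken) = 2085 kJ
  Bonds formed (products):
    C-H: 4 × 405 = 1620
    C=C: 1 × 625 = 625
    Σ(formed) = 2245 kJ
  ΔH_2 = 2085 − 2245 = −160 kJ
ΔH_1 − ΔH_2 = −1016 kJ, so reaction 1 has the more negative ΔH; |ΔH_1 − ΔH_2| = 1016 kJ.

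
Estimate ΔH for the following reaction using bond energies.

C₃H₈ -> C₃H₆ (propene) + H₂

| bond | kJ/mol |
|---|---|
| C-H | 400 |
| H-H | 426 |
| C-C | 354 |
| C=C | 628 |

ΔH ≈ +100 kJ

Bonds broken (reactants):
  C-C: 2 × 354 = 708
  C-H: 8 × 400 = 3200
  Σ(broken) = 3908 kJ
Bonds formed (products):
  C-C: 1 × 354 = 354
  C-H: 6 × 400 = 2400
  C=C: 1 × 628 = 628
  H-H: 1 × 426 = 426
  Σ(formed) = 3808 kJ
ΔH = Σ(broken) − Σ(formed) = 3908 − 3808 = +100 kJ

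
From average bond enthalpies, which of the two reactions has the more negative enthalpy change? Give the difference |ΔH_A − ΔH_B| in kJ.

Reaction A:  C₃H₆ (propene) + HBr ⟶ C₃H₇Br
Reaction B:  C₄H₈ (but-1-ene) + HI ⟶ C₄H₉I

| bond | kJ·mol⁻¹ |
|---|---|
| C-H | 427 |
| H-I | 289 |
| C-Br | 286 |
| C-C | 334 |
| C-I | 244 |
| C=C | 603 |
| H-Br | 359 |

Reaction B, by 28 kJ

Reaction A:
  Bonds broken (reactants):
    C-C: 1 × 334 = 334
    C-H: 6 × 427 = 2562
    C=C: 1 × 603 = 603
    H-Br: 1 × 359 = 359
    Σ(broken) = 3858 kJ
  Bonds formed (products):
    C-Br: 1 × 286 = 286
    C-C: 2 × 334 = 668
    C-H: 7 × 427 = 2989
    Σ(formed) = 3943 kJ
  ΔH_A = 3858 − 3943 = −85 kJ
Reaction B:
  Bonds broken (reactants):
    C-C: 2 × 334 = 668
    C-H: 8 × 427 = 3416
    C=C: 1 × 603 = 603
    H-I: 1 × 289 = 289
    Σ(broken) = 4976 kJ
  Bonds formed (products):
    C-C: 3 × 334 = 1002
    C-H: 9 × 427 = 3843
    C-I: 1 × 244 = 244
    Σ(formed) = 5089 kJ
  ΔH_B = 4976 − 5089 = −113 kJ
ΔH_A − ΔH_B = +28 kJ, so reaction B has the more negative ΔH; |ΔH_A − ΔH_B| = 28 kJ.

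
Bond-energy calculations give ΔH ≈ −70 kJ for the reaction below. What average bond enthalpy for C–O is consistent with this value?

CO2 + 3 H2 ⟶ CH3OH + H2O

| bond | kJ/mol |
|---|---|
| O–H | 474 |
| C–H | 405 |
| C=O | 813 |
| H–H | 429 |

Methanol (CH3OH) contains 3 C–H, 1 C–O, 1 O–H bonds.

Let D be the C–O bond energy.
Σ(broken) = 2×813 + 3×429 = 2913
Σ(formed) = 3×405 + 1×D + 3×474 = 2637 + D
ΔH = Σ(broken) − Σ(formed) = (2913) − (2637 + D) = +276 − D
Setting this equal to −70 kJ gives D = 346 kJ/mol.

D(C–O) ≈ 346 kJ/mol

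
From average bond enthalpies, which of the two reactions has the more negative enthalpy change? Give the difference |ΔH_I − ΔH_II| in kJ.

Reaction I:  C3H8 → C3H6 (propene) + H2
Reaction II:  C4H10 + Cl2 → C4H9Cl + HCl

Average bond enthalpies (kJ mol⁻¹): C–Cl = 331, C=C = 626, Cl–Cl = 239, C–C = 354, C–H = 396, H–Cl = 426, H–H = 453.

Reaction I:
  Bonds broken (reactants):
    C–C: 2 × 354 = 708
    C–H: 8 × 396 = 3168
    Σ(broken) = 3876 kJ
  Bonds formed (products):
    C–C: 1 × 354 = 354
    C–H: 6 × 396 = 2376
    C=C: 1 × 626 = 626
    H–H: 1 × 453 = 453
    Σ(formed) = 3809 kJ
  ΔH_I = 3876 − 3809 = +67 kJ
Reaction II:
  Bonds broken (reactants):
    C–C: 3 × 354 = 1062
    C–H: 10 × 396 = 3960
    Cl–Cl: 1 × 239 = 239
    Σ(broken) = 5261 kJ
  Bonds formed (products):
    C–C: 3 × 354 = 1062
    C–Cl: 1 × 331 = 331
    C–H: 9 × 396 = 3564
    H–Cl: 1 × 426 = 426
    Σ(formed) = 5383 kJ
  ΔH_II = 5261 − 5383 = −122 kJ
ΔH_I − ΔH_II = +189 kJ, so reaction II has the more negative ΔH; |ΔH_I − ΔH_II| = 189 kJ.

Reaction II, by 189 kJ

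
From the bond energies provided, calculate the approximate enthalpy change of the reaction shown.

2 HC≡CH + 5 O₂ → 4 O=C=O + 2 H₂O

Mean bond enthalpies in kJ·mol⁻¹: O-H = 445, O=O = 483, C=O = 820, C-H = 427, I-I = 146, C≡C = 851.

Bonds broken (reactants):
  C≡C: 2 × 851 = 1702
  C-H: 4 × 427 = 1708
  O=O: 5 × 483 = 2415
  Σ(broken) = 5825 kJ
Bonds formed (products):
  C=O: 8 × 820 = 6560
  O-H: 4 × 445 = 1780
  Σ(formed) = 8340 kJ
ΔH = Σ(broken) − Σ(formed) = 5825 − 8340 = −2515 kJ

ΔH ≈ −2515 kJ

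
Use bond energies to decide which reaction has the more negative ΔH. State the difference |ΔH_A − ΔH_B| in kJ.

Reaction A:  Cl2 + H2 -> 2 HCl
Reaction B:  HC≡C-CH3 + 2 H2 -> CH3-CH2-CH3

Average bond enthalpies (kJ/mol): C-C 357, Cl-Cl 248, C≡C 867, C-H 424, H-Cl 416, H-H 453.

Reaction A:
  Bonds broken (reactants):
    Cl-Cl: 1 × 248 = 248
    H-H: 1 × 453 = 453
    Σ(broken) = 701 kJ
  Bonds formed (products):
    H-Cl: 2 × 416 = 832
    Σ(formed) = 832 kJ
  ΔH_A = 701 − 832 = −131 kJ
Reaction B:
  Bonds broken (reactants):
    C≡C: 1 × 867 = 867
    C-C: 1 × 357 = 357
    C-H: 4 × 424 = 1696
    H-H: 2 × 453 = 906
    Σ(broken) = 3826 kJ
  Bonds formed (products):
    C-C: 2 × 357 = 714
    C-H: 8 × 424 = 3392
    Σ(formed) = 4106 kJ
  ΔH_B = 3826 − 4106 = −280 kJ
ΔH_A − ΔH_B = +149 kJ, so reaction B has the more negative ΔH; |ΔH_A − ΔH_B| = 149 kJ.

Reaction B, by 149 kJ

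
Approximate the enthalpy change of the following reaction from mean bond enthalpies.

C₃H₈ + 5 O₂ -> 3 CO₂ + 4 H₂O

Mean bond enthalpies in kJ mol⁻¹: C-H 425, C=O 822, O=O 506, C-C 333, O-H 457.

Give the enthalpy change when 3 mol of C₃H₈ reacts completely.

ΔH = −5976 kJ

Bonds broken (reactants):
  C-C: 2 × 333 = 666
  C-H: 8 × 425 = 3400
  O=O: 5 × 506 = 2530
  Σ(broken) = 6596 kJ
Bonds formed (products):
  C=O: 6 × 822 = 4932
  O-H: 8 × 457 = 3656
  Σ(formed) = 8588 kJ
ΔH = Σ(broken) − Σ(formed) = 6596 − 8588 = −1992 kJ
For 3× the reaction as written: 3 × (−1992) = −5976 kJ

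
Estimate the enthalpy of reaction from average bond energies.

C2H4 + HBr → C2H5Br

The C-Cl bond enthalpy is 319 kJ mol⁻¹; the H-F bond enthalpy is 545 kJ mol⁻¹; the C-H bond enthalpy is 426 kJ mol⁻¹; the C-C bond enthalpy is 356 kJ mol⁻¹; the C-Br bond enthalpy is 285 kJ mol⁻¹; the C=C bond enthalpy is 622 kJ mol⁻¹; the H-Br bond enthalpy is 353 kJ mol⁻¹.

Bonds broken (reactants):
  C-H: 4 × 426 = 1704
  C=C: 1 × 622 = 622
  H-Br: 1 × 353 = 353
  Σ(broken) = 2679 kJ
Bonds formed (products):
  C-Br: 1 × 285 = 285
  C-C: 1 × 356 = 356
  C-H: 5 × 426 = 2130
  Σ(formed) = 2771 kJ
ΔH = Σ(broken) − Σ(formed) = 2679 − 2771 = −92 kJ

ΔH ≈ −92 kJ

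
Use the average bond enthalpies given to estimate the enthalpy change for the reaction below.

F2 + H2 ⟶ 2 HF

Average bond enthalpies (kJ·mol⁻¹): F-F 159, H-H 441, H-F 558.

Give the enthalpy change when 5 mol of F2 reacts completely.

ΔH = −2580 kJ

Bonds broken (reactants):
  F-F: 1 × 159 = 159
  H-H: 1 × 441 = 441
  Σ(broken) = 600 kJ
Bonds formed (products):
  H-F: 2 × 558 = 1116
  Σ(formed) = 1116 kJ
ΔH = Σ(broken) − Σ(formed) = 600 − 1116 = −516 kJ
For 5× the reaction as written: 5 × (−516) = −2580 kJ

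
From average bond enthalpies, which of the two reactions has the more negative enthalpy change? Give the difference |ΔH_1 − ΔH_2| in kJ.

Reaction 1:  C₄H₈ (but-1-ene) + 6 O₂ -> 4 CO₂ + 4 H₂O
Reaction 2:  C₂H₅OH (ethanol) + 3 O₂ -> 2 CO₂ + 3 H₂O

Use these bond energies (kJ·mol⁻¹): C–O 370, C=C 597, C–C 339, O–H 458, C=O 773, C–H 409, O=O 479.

Reaction 1:
  Bonds broken (reactants):
    C–C: 2 × 339 = 678
    C–H: 8 × 409 = 3272
    C=C: 1 × 597 = 597
    O=O: 6 × 479 = 2874
    Σ(broken) = 7421 kJ
  Bonds formed (products):
    C=O: 8 × 773 = 6184
    O–H: 8 × 458 = 3664
    Σ(formed) = 9848 kJ
  ΔH_1 = 7421 − 9848 = −2427 kJ
Reaction 2:
  Bonds broken (reactants):
    C–C: 1 × 339 = 339
    C–H: 5 × 409 = 2045
    C–O: 1 × 370 = 370
    O–H: 1 × 458 = 458
    O=O: 3 × 479 = 1437
    Σ(broken) = 4649 kJ
  Bonds formed (products):
    C=O: 4 × 773 = 3092
    O–H: 6 × 458 = 2748
    Σ(formed) = 5840 kJ
  ΔH_2 = 4649 − 5840 = −1191 kJ
ΔH_1 − ΔH_2 = −1236 kJ, so reaction 1 has the more negative ΔH; |ΔH_1 − ΔH_2| = 1236 kJ.

Reaction 1, by 1236 kJ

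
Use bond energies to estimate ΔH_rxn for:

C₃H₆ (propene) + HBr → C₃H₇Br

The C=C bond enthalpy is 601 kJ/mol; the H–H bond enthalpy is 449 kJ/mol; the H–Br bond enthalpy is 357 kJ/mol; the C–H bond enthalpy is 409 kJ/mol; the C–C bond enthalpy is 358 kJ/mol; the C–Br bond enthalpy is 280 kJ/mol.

ΔH ≈ −89 kJ

Bonds broken (reactants):
  C–C: 1 × 358 = 358
  C–H: 6 × 409 = 2454
  C=C: 1 × 601 = 601
  H–Br: 1 × 357 = 357
  Σ(broken) = 3770 kJ
Bonds formed (products):
  C–Br: 1 × 280 = 280
  C–C: 2 × 358 = 716
  C–H: 7 × 409 = 2863
  Σ(formed) = 3859 kJ
ΔH = Σ(broken) − Σ(formed) = 3770 − 3859 = −89 kJ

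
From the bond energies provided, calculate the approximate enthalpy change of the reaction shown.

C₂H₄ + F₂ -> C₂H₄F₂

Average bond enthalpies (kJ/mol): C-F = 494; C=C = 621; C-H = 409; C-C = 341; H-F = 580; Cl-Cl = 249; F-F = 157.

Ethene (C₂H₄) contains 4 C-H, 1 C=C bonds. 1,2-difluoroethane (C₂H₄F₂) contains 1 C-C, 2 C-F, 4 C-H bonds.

ΔH ≈ −551 kJ

Bonds broken (reactants):
  C-H: 4 × 409 = 1636
  C=C: 1 × 621 = 621
  F-F: 1 × 157 = 157
  Σ(broken) = 2414 kJ
Bonds formed (products):
  C-C: 1 × 341 = 341
  C-F: 2 × 494 = 988
  C-H: 4 × 409 = 1636
  Σ(formed) = 2965 kJ
ΔH = Σ(broken) − Σ(formed) = 2414 − 2965 = −551 kJ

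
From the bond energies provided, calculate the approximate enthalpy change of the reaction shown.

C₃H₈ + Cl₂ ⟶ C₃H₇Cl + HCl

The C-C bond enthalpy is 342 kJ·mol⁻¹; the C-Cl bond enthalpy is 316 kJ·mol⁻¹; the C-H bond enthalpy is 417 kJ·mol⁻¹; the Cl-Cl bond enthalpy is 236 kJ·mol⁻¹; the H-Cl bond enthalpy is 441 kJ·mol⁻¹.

Bonds broken (reactants):
  C-C: 2 × 342 = 684
  C-H: 8 × 417 = 3336
  Cl-Cl: 1 × 236 = 236
  Σ(broken) = 4256 kJ
Bonds formed (products):
  C-C: 2 × 342 = 684
  C-Cl: 1 × 316 = 316
  C-H: 7 × 417 = 2919
  H-Cl: 1 × 441 = 441
  Σ(formed) = 4360 kJ
ΔH = Σ(broken) − Σ(formed) = 4256 − 4360 = −104 kJ

ΔH ≈ −104 kJ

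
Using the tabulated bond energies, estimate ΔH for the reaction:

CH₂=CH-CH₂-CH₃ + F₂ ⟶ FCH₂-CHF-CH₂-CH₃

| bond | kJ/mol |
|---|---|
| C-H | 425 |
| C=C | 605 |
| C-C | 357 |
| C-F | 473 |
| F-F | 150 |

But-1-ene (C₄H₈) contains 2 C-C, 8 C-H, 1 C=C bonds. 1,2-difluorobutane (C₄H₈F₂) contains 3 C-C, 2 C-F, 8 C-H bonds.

ΔH ≈ −548 kJ

Bonds broken (reactants):
  C-C: 2 × 357 = 714
  C-H: 8 × 425 = 3400
  C=C: 1 × 605 = 605
  F-F: 1 × 150 = 150
  Σ(broken) = 4869 kJ
Bonds formed (products):
  C-C: 3 × 357 = 1071
  C-F: 2 × 473 = 946
  C-H: 8 × 425 = 3400
  Σ(formed) = 5417 kJ
ΔH = Σ(broken) − Σ(formed) = 4869 − 5417 = −548 kJ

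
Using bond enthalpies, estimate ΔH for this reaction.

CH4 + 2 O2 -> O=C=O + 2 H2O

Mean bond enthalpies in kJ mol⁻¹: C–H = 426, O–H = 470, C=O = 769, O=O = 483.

ΔH ≈ −748 kJ

Bonds broken (reactants):
  C–H: 4 × 426 = 1704
  O=O: 2 × 483 = 966
  Σ(broken) = 2670 kJ
Bonds formed (products):
  C=O: 2 × 769 = 1538
  O–H: 4 × 470 = 1880
  Σ(formed) = 3418 kJ
ΔH = Σ(broken) − Σ(formed) = 2670 − 3418 = −748 kJ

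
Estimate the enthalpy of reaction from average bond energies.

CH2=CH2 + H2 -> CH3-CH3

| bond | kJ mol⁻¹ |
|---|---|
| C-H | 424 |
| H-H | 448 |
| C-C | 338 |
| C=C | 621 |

Bonds broken (reactants):
  C-H: 4 × 424 = 1696
  C=C: 1 × 621 = 621
  H-H: 1 × 448 = 448
  Σ(broken) = 2765 kJ
Bonds formed (products):
  C-C: 1 × 338 = 338
  C-H: 6 × 424 = 2544
  Σ(formed) = 2882 kJ
ΔH = Σ(broken) − Σ(formed) = 2765 − 2882 = −117 kJ

ΔH ≈ −117 kJ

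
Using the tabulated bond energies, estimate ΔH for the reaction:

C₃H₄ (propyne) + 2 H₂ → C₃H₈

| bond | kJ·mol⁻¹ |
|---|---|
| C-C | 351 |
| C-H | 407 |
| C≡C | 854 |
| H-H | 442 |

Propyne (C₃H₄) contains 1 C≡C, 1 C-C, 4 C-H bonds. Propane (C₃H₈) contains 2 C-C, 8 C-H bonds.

ΔH ≈ −241 kJ

Bonds broken (reactants):
  C≡C: 1 × 854 = 854
  C-C: 1 × 351 = 351
  C-H: 4 × 407 = 1628
  H-H: 2 × 442 = 884
  Σ(broken) = 3717 kJ
Bonds formed (products):
  C-C: 2 × 351 = 702
  C-H: 8 × 407 = 3256
  Σ(formed) = 3958 kJ
ΔH = Σ(broken) − Σ(formed) = 3717 − 3958 = −241 kJ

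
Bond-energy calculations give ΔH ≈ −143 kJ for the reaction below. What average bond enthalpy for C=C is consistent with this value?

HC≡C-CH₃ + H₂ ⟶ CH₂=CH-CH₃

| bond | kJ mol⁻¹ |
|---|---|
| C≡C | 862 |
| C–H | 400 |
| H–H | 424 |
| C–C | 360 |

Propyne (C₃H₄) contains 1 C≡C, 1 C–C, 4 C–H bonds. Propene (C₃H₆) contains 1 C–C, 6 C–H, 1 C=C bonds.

Let D be the C=C bond energy.
Σ(broken) = 1×862 + 1×360 + 4×400 + 1×424 = 3246
Σ(formed) = 1×360 + 6×400 + 1×D = 2760 + D
ΔH = Σ(broken) − Σ(formed) = (3246) − (2760 + D) = +486 − D
Setting this equal to −143 kJ gives D = 629 kJ/mol.

D(C=C) ≈ 629 kJ/mol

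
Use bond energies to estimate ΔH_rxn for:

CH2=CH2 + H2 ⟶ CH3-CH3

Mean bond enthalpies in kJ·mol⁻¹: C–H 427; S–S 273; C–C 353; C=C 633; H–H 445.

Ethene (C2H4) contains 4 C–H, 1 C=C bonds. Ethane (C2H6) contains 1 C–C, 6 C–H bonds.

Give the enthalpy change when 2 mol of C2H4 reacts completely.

Bonds broken (reactants):
  C–H: 4 × 427 = 1708
  C=C: 1 × 633 = 633
  H–H: 1 × 445 = 445
  Σ(broken) = 2786 kJ
Bonds formed (products):
  C–C: 1 × 353 = 353
  C–H: 6 × 427 = 2562
  Σ(formed) = 2915 kJ
ΔH = Σ(broken) − Σ(formed) = 2786 − 2915 = −129 kJ
For 2× the reaction as written: 2 × (−129) = −258 kJ

ΔH = −258 kJ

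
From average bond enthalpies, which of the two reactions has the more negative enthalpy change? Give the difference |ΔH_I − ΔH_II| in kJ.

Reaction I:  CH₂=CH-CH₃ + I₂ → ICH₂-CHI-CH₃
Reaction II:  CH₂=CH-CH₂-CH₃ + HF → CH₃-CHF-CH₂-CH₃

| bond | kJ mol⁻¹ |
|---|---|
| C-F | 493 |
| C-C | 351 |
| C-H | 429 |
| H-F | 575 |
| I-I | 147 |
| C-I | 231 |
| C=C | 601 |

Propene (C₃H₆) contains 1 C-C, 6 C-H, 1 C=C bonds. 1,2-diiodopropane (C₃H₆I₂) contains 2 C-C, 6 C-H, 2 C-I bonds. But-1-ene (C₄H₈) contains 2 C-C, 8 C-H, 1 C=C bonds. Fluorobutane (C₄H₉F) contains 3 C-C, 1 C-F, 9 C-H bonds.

Reaction I:
  Bonds broken (reactants):
    C-C: 1 × 351 = 351
    C-H: 6 × 429 = 2574
    C=C: 1 × 601 = 601
    I-I: 1 × 147 = 147
    Σ(broken) = 3673 kJ
  Bonds formed (products):
    C-C: 2 × 351 = 702
    C-H: 6 × 429 = 2574
    C-I: 2 × 231 = 462
    Σ(formed) = 3738 kJ
  ΔH_I = 3673 − 3738 = −65 kJ
Reaction II:
  Bonds broken (reactants):
    C-C: 2 × 351 = 702
    C-H: 8 × 429 = 3432
    C=C: 1 × 601 = 601
    H-F: 1 × 575 = 575
    Σ(broken) = 5310 kJ
  Bonds formed (products):
    C-C: 3 × 351 = 1053
    C-F: 1 × 493 = 493
    C-H: 9 × 429 = 3861
    Σ(formed) = 5407 kJ
  ΔH_II = 5310 − 5407 = −97 kJ
ΔH_I − ΔH_II = +32 kJ, so reaction II has the more negative ΔH; |ΔH_I − ΔH_II| = 32 kJ.

Reaction II, by 32 kJ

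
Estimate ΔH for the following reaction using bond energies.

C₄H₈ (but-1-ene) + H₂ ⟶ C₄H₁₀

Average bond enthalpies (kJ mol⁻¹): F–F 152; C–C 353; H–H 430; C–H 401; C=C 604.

ΔH ≈ −121 kJ

Bonds broken (reactants):
  C–C: 2 × 353 = 706
  C–H: 8 × 401 = 3208
  C=C: 1 × 604 = 604
  H–H: 1 × 430 = 430
  Σ(broken) = 4948 kJ
Bonds formed (products):
  C–C: 3 × 353 = 1059
  C–H: 10 × 401 = 4010
  Σ(formed) = 5069 kJ
ΔH = Σ(broken) − Σ(formed) = 4948 − 5069 = −121 kJ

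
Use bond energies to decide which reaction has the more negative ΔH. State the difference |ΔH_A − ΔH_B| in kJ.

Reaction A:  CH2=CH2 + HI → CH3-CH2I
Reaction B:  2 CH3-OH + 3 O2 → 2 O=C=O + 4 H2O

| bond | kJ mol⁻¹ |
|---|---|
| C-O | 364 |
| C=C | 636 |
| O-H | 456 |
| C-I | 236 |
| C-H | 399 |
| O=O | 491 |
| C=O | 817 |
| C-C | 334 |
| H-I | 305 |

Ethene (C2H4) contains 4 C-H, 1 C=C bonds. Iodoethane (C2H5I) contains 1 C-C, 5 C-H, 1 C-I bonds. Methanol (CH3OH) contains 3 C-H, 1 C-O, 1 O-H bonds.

Reaction B, by 1381 kJ

Reaction A:
  Bonds broken (reactants):
    C-H: 4 × 399 = 1596
    C=C: 1 × 636 = 636
    H-I: 1 × 305 = 305
    Σ(broken) = 2537 kJ
  Bonds formed (products):
    C-C: 1 × 334 = 334
    C-H: 5 × 399 = 1995
    C-I: 1 × 236 = 236
    Σ(formed) = 2565 kJ
  ΔH_A = 2537 − 2565 = −28 kJ
Reaction B:
  Bonds broken (reactants):
    C-H: 6 × 399 = 2394
    C-O: 2 × 364 = 728
    O-H: 2 × 456 = 912
    O=O: 3 × 491 = 1473
    Σ(broken) = 5507 kJ
  Bonds formed (products):
    C=O: 4 × 817 = 3268
    O-H: 8 × 456 = 3648
    Σ(formed) = 6916 kJ
  ΔH_B = 5507 − 6916 = −1409 kJ
ΔH_A − ΔH_B = +1381 kJ, so reaction B has the more negative ΔH; |ΔH_A − ΔH_B| = 1381 kJ.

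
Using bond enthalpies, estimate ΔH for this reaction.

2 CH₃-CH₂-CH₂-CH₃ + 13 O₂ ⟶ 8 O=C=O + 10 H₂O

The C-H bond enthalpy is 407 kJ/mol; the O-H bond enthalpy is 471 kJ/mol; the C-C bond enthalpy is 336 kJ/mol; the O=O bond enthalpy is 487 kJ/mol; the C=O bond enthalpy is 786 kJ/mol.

ΔH ≈ −5509 kJ

Bonds broken (reactants):
  C-C: 6 × 336 = 2016
  C-H: 20 × 407 = 8140
  O=O: 13 × 487 = 6331
  Σ(broken) = 16487 kJ
Bonds formed (products):
  C=O: 16 × 786 = 12576
  O-H: 20 × 471 = 9420
  Σ(formed) = 21996 kJ
ΔH = Σ(broken) − Σ(formed) = 16487 − 21996 = −5509 kJ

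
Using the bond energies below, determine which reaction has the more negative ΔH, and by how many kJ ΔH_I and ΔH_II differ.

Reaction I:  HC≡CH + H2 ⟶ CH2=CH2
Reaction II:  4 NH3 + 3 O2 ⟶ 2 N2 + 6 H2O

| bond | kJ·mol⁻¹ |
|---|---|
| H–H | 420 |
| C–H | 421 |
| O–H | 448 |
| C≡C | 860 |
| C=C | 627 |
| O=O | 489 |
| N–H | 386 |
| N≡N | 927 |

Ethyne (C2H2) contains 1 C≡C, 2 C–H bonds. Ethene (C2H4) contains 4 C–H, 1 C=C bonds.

Reaction I:
  Bonds broken (reactants):
    C≡C: 1 × 860 = 860
    C–H: 2 × 421 = 842
    H–H: 1 × 420 = 420
    Σ(broken) = 2122 kJ
  Bonds formed (products):
    C–H: 4 × 421 = 1684
    C=C: 1 × 627 = 627
    Σ(formed) = 2311 kJ
  ΔH_I = 2122 − 2311 = −189 kJ
Reaction II:
  Bonds broken (reactants):
    N–H: 12 × 386 = 4632
    O=O: 3 × 489 = 1467
    Σ(broken) = 6099 kJ
  Bonds formed (products):
    N≡N: 2 × 927 = 1854
    O–H: 12 × 448 = 5376
    Σ(formed) = 7230 kJ
  ΔH_II = 6099 − 7230 = −1131 kJ
ΔH_I − ΔH_II = +942 kJ, so reaction II has the more negative ΔH; |ΔH_I − ΔH_II| = 942 kJ.

Reaction II, by 942 kJ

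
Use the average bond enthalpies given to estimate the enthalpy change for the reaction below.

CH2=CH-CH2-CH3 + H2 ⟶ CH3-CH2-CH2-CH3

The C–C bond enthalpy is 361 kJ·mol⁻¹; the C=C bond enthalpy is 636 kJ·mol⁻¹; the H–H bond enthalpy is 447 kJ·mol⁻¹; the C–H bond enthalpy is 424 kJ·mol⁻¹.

ΔH ≈ −126 kJ

Bonds broken (reactants):
  C–C: 2 × 361 = 722
  C–H: 8 × 424 = 3392
  C=C: 1 × 636 = 636
  H–H: 1 × 447 = 447
  Σ(broken) = 5197 kJ
Bonds formed (products):
  C–C: 3 × 361 = 1083
  C–H: 10 × 424 = 4240
  Σ(formed) = 5323 kJ
ΔH = Σ(broken) − Σ(formed) = 5197 − 5323 = −126 kJ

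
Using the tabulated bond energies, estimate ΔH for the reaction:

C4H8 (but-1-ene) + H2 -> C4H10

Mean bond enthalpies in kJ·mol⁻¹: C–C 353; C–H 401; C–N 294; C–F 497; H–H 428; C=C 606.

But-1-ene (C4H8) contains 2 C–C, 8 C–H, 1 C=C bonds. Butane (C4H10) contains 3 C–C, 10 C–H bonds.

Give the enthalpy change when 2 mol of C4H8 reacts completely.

Bonds broken (reactants):
  C–C: 2 × 353 = 706
  C–H: 8 × 401 = 3208
  C=C: 1 × 606 = 606
  H–H: 1 × 428 = 428
  Σ(broken) = 4948 kJ
Bonds formed (products):
  C–C: 3 × 353 = 1059
  C–H: 10 × 401 = 4010
  Σ(formed) = 5069 kJ
ΔH = Σ(broken) − Σ(formed) = 4948 − 5069 = −121 kJ
For 2× the reaction as written: 2 × (−121) = −242 kJ

ΔH = −242 kJ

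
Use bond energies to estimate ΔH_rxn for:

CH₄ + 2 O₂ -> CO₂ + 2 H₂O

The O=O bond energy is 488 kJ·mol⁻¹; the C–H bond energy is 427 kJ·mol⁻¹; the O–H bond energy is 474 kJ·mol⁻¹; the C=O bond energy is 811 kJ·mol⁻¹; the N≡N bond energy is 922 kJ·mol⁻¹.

Bonds broken (reactants):
  C–H: 4 × 427 = 1708
  O=O: 2 × 488 = 976
  Σ(broken) = 2684 kJ
Bonds formed (products):
  C=O: 2 × 811 = 1622
  O–H: 4 × 474 = 1896
  Σ(formed) = 3518 kJ
ΔH = Σ(broken) − Σ(formed) = 2684 − 3518 = −834 kJ

ΔH ≈ −834 kJ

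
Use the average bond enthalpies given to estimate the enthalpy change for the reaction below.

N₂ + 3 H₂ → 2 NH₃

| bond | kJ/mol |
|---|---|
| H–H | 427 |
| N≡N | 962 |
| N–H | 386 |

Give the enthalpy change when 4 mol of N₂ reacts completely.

Bonds broken (reactants):
  H–H: 3 × 427 = 1281
  N≡N: 1 × 962 = 962
  Σ(broken) = 2243 kJ
Bonds formed (products):
  N–H: 6 × 386 = 2316
  Σ(formed) = 2316 kJ
ΔH = Σ(broken) − Σ(formed) = 2243 − 2316 = −73 kJ
For 4× the reaction as written: 4 × (−73) = −292 kJ

ΔH = −292 kJ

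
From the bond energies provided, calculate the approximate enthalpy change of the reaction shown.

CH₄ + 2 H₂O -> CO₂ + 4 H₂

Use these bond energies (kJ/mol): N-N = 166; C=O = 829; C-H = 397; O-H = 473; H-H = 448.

ΔH ≈ +30 kJ

Bonds broken (reactants):
  C-H: 4 × 397 = 1588
  O-H: 4 × 473 = 1892
  Σ(broken) = 3480 kJ
Bonds formed (products):
  C=O: 2 × 829 = 1658
  H-H: 4 × 448 = 1792
  Σ(formed) = 3450 kJ
ΔH = Σ(broken) − Σ(formed) = 3480 − 3450 = +30 kJ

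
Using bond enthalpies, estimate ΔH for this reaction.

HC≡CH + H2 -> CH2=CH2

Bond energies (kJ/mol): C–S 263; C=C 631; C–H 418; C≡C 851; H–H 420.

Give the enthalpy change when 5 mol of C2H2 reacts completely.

ΔH = −980 kJ

Bonds broken (reactants):
  C≡C: 1 × 851 = 851
  C–H: 2 × 418 = 836
  H–H: 1 × 420 = 420
  Σ(broken) = 2107 kJ
Bonds formed (products):
  C–H: 4 × 418 = 1672
  C=C: 1 × 631 = 631
  Σ(formed) = 2303 kJ
ΔH = Σ(broken) − Σ(formed) = 2107 − 2303 = −196 kJ
For 5× the reaction as written: 5 × (−196) = −980 kJ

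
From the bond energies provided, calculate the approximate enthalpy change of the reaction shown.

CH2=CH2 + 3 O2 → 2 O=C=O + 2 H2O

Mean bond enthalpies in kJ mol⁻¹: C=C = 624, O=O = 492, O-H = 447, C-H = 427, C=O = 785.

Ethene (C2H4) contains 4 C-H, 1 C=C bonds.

Bonds broken (reactants):
  C-H: 4 × 427 = 1708
  C=C: 1 × 624 = 624
  O=O: 3 × 492 = 1476
  Σ(broken) = 3808 kJ
Bonds formed (products):
  C=O: 4 × 785 = 3140
  O-H: 4 × 447 = 1788
  Σ(formed) = 4928 kJ
ΔH = Σ(broken) − Σ(formed) = 3808 − 4928 = −1120 kJ

ΔH ≈ −1120 kJ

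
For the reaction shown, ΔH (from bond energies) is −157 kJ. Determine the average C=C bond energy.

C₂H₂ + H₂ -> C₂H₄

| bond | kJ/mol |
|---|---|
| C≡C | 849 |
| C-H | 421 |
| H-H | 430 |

D(C=C) ≈ 594 kJ/mol

Let D be the C=C bond energy.
Σ(broken) = 1×849 + 2×421 + 1×430 = 2121
Σ(formed) = 4×421 + 1×D = 1684 + D
ΔH = Σ(broken) − Σ(formed) = (2121) − (1684 + D) = +437 − D
Setting this equal to −157 kJ gives D = 594 kJ/mol.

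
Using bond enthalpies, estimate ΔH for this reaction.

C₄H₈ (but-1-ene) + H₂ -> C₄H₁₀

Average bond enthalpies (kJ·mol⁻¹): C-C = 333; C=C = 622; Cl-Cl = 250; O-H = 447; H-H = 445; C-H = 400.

ΔH ≈ −66 kJ

Bonds broken (reactants):
  C-C: 2 × 333 = 666
  C-H: 8 × 400 = 3200
  C=C: 1 × 622 = 622
  H-H: 1 × 445 = 445
  Σ(broken) = 4933 kJ
Bonds formed (products):
  C-C: 3 × 333 = 999
  C-H: 10 × 400 = 4000
  Σ(formed) = 4999 kJ
ΔH = Σ(broken) − Σ(formed) = 4933 − 4999 = −66 kJ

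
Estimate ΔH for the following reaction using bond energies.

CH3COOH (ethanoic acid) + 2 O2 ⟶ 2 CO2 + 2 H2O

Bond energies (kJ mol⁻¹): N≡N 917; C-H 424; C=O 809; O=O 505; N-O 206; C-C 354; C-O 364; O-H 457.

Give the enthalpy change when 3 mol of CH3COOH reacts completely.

ΔH = −2394 kJ

Bonds broken (reactants):
  C-C: 1 × 354 = 354
  C-H: 3 × 424 = 1272
  C-O: 1 × 364 = 364
  C=O: 1 × 809 = 809
  O-H: 1 × 457 = 457
  O=O: 2 × 505 = 1010
  Σ(broken) = 4266 kJ
Bonds formed (products):
  C=O: 4 × 809 = 3236
  O-H: 4 × 457 = 1828
  Σ(formed) = 5064 kJ
ΔH = Σ(broken) − Σ(formed) = 4266 − 5064 = −798 kJ
For 3× the reaction as written: 3 × (−798) = −2394 kJ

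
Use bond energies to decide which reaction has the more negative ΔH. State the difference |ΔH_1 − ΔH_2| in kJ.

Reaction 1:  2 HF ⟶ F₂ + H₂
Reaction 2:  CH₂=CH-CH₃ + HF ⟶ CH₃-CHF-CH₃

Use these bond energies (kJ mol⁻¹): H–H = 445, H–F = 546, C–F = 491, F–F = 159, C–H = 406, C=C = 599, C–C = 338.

Reaction 2, by 578 kJ

Reaction 1:
  Bonds broken (reactants):
    H–F: 2 × 546 = 1092
    Σ(broken) = 1092 kJ
  Bonds formed (products):
    F–F: 1 × 159 = 159
    H–H: 1 × 445 = 445
    Σ(formed) = 604 kJ
  ΔH_1 = 1092 − 604 = +488 kJ
Reaction 2:
  Bonds broken (reactants):
    C–C: 1 × 338 = 338
    C–H: 6 × 406 = 2436
    C=C: 1 × 599 = 599
    H–F: 1 × 546 = 546
    Σ(broken) = 3919 kJ
  Bonds formed (products):
    C–C: 2 × 338 = 676
    C–F: 1 × 491 = 491
    C–H: 7 × 406 = 2842
    Σ(formed) = 4009 kJ
  ΔH_2 = 3919 − 4009 = −90 kJ
ΔH_1 − ΔH_2 = +578 kJ, so reaction 2 has the more negative ΔH; |ΔH_1 − ΔH_2| = 578 kJ.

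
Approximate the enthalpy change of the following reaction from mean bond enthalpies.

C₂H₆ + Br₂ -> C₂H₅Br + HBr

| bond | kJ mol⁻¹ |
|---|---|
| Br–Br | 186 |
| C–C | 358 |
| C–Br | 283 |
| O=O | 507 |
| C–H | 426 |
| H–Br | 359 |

ΔH ≈ −30 kJ

Bonds broken (reactants):
  Br–Br: 1 × 186 = 186
  C–C: 1 × 358 = 358
  C–H: 6 × 426 = 2556
  Σ(broken) = 3100 kJ
Bonds formed (products):
  C–Br: 1 × 283 = 283
  C–C: 1 × 358 = 358
  C–H: 5 × 426 = 2130
  H–Br: 1 × 359 = 359
  Σ(formed) = 3130 kJ
ΔH = Σ(broken) − Σ(formed) = 3100 − 3130 = −30 kJ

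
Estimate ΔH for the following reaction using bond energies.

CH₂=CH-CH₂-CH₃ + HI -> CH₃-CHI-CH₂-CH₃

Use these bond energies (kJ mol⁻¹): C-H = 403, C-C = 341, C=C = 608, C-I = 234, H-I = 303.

ΔH ≈ −67 kJ

Bonds broken (reactants):
  C-C: 2 × 341 = 682
  C-H: 8 × 403 = 3224
  C=C: 1 × 608 = 608
  H-I: 1 × 303 = 303
  Σ(broken) = 4817 kJ
Bonds formed (products):
  C-C: 3 × 341 = 1023
  C-H: 9 × 403 = 3627
  C-I: 1 × 234 = 234
  Σ(formed) = 4884 kJ
ΔH = Σ(broken) − Σ(formed) = 4817 − 4884 = −67 kJ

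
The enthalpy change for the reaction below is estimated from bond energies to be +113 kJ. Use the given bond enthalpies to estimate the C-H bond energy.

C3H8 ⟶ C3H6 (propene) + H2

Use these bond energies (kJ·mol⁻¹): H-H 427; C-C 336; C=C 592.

Let D be the C-H bond energy.
Σ(broken) = 2×336 + 8×D = 672 + 8D
Σ(formed) = 1×336 + 6×D + 1×592 + 1×427 = 1355 + 6D
ΔH = Σ(broken) − Σ(formed) = (672 + 8D) − (1355 + 6D) = −683 + 2D
Setting this equal to +113 kJ gives 2D = 796, so D = 398 kJ/mol.

D(C-H) ≈ 398 kJ/mol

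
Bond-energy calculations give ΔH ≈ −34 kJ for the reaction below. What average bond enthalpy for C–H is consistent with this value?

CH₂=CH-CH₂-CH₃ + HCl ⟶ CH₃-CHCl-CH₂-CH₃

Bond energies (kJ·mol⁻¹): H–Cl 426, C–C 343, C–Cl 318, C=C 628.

D(C–H) ≈ 427 kJ/mol

Let D be the C–H bond energy.
Σ(broken) = 2×343 + 8×D + 1×628 + 1×426 = 1740 + 8D
Σ(formed) = 3×343 + 1×318 + 9×D = 1347 + 9D
ΔH = Σ(broken) − Σ(formed) = (1740 + 8D) − (1347 + 9D) = +393 − D
Setting this equal to −34 kJ gives D = 427 kJ/mol.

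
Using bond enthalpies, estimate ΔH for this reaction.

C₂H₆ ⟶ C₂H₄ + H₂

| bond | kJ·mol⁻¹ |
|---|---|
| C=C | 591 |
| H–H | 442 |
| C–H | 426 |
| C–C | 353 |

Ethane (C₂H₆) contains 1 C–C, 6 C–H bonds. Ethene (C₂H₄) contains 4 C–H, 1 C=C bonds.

Bonds broken (reactants):
  C–C: 1 × 353 = 353
  C–H: 6 × 426 = 2556
  Σ(broken) = 2909 kJ
Bonds formed (products):
  C–H: 4 × 426 = 1704
  C=C: 1 × 591 = 591
  H–H: 1 × 442 = 442
  Σ(formed) = 2737 kJ
ΔH = Σ(broken) − Σ(formed) = 2909 − 2737 = +172 kJ

ΔH ≈ +172 kJ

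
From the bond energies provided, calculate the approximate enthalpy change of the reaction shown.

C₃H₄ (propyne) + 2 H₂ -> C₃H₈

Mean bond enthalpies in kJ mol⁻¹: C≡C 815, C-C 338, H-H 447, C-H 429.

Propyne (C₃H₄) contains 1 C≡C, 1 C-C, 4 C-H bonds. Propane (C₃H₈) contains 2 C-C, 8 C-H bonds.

Bonds broken (reactants):
  C≡C: 1 × 815 = 815
  C-C: 1 × 338 = 338
  C-H: 4 × 429 = 1716
  H-H: 2 × 447 = 894
  Σ(broken) = 3763 kJ
Bonds formed (products):
  C-C: 2 × 338 = 676
  C-H: 8 × 429 = 3432
  Σ(formed) = 4108 kJ
ΔH = Σ(broken) − Σ(formed) = 3763 − 4108 = −345 kJ

ΔH ≈ −345 kJ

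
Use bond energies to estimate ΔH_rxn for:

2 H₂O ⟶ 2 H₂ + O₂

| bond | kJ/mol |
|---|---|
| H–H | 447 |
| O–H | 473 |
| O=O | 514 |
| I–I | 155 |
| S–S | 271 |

Bonds broken (reactants):
  O–H: 4 × 473 = 1892
  Σ(broken) = 1892 kJ
Bonds formed (products):
  H–H: 2 × 447 = 894
  O=O: 1 × 514 = 514
  Σ(formed) = 1408 kJ
ΔH = Σ(broken) − Σ(formed) = 1892 − 1408 = +484 kJ

ΔH ≈ +484 kJ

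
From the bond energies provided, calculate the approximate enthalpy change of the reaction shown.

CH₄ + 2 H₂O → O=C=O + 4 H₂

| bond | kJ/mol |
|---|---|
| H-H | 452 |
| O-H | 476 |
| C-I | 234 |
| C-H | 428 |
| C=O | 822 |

ΔH ≈ +164 kJ

Bonds broken (reactants):
  C-H: 4 × 428 = 1712
  O-H: 4 × 476 = 1904
  Σ(broken) = 3616 kJ
Bonds formed (products):
  C=O: 2 × 822 = 1644
  H-H: 4 × 452 = 1808
  Σ(formed) = 3452 kJ
ΔH = Σ(broken) − Σ(formed) = 3616 − 3452 = +164 kJ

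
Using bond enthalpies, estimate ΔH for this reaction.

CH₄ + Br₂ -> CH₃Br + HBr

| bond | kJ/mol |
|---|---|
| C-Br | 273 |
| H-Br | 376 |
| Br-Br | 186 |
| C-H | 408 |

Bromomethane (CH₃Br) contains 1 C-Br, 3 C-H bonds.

Bonds broken (reactants):
  Br-Br: 1 × 186 = 186
  C-H: 4 × 408 = 1632
  Σ(broken) = 1818 kJ
Bonds formed (products):
  C-Br: 1 × 273 = 273
  C-H: 3 × 408 = 1224
  H-Br: 1 × 376 = 376
  Σ(formed) = 1873 kJ
ΔH = Σ(broken) − Σ(formed) = 1818 − 1873 = −55 kJ

ΔH ≈ −55 kJ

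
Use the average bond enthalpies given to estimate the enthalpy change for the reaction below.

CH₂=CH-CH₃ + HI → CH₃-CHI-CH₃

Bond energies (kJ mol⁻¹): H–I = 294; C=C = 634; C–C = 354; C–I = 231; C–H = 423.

ΔH ≈ −80 kJ

Bonds broken (reactants):
  C–C: 1 × 354 = 354
  C–H: 6 × 423 = 2538
  C=C: 1 × 634 = 634
  H–I: 1 × 294 = 294
  Σ(broken) = 3820 kJ
Bonds formed (products):
  C–C: 2 × 354 = 708
  C–H: 7 × 423 = 2961
  C–I: 1 × 231 = 231
  Σ(formed) = 3900 kJ
ΔH = Σ(broken) − Σ(formed) = 3820 − 3900 = −80 kJ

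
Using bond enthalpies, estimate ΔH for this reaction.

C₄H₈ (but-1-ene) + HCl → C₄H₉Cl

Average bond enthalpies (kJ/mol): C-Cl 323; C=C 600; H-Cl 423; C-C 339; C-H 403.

ΔH ≈ −42 kJ

Bonds broken (reactants):
  C-C: 2 × 339 = 678
  C-H: 8 × 403 = 3224
  C=C: 1 × 600 = 600
  H-Cl: 1 × 423 = 423
  Σ(broken) = 4925 kJ
Bonds formed (products):
  C-C: 3 × 339 = 1017
  C-Cl: 1 × 323 = 323
  C-H: 9 × 403 = 3627
  Σ(formed) = 4967 kJ
ΔH = Σ(broken) − Σ(formed) = 4925 − 4967 = −42 kJ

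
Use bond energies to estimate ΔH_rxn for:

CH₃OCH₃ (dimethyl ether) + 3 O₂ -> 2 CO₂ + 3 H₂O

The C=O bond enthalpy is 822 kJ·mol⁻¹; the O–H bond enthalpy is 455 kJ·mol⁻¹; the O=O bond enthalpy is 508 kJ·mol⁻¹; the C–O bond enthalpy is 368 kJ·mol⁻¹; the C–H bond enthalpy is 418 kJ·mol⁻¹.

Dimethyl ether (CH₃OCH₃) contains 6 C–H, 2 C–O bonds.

ΔH ≈ −1250 kJ

Bonds broken (reactants):
  C–H: 6 × 418 = 2508
  C–O: 2 × 368 = 736
  O=O: 3 × 508 = 1524
  Σ(broken) = 4768 kJ
Bonds formed (products):
  C=O: 4 × 822 = 3288
  O–H: 6 × 455 = 2730
  Σ(formed) = 6018 kJ
ΔH = Σ(broken) − Σ(formed) = 4768 − 6018 = −1250 kJ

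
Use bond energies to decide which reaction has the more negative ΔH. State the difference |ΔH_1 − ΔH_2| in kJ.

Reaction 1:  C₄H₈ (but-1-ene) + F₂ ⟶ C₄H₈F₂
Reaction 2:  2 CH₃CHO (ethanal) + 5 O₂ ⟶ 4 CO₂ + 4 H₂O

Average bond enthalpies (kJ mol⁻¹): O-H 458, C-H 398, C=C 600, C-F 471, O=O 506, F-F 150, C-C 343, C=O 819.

Reaction 2, by 1643 kJ

Reaction 1:
  Bonds broken (reactants):
    C-C: 2 × 343 = 686
    C-H: 8 × 398 = 3184
    C=C: 1 × 600 = 600
    F-F: 1 × 150 = 150
    Σ(broken) = 4620 kJ
  Bonds formed (products):
    C-C: 3 × 343 = 1029
    C-F: 2 × 471 = 942
    C-H: 8 × 398 = 3184
    Σ(formed) = 5155 kJ
  ΔH_1 = 4620 − 5155 = −535 kJ
Reaction 2:
  Bonds broken (reactants):
    C-C: 2 × 343 = 686
    C-H: 8 × 398 = 3184
    C=O: 2 × 819 = 1638
    O=O: 5 × 506 = 2530
    Σ(broken) = 8038 kJ
  Bonds formed (products):
    C=O: 8 × 819 = 6552
    O-H: 8 × 458 = 3664
    Σ(formed) = 10216 kJ
  ΔH_2 = 8038 − 10216 = −2178 kJ
ΔH_1 − ΔH_2 = +1643 kJ, so reaction 2 has the more negative ΔH; |ΔH_1 − ΔH_2| = 1643 kJ.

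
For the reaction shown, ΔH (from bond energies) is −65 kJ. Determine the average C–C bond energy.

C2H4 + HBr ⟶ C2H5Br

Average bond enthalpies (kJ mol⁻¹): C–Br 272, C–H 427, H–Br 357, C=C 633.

D(C–C) ≈ 356 kJ/mol

Let D be the C–C bond energy.
Σ(broken) = 4×427 + 1×633 + 1×357 = 2698
Σ(formed) = 1×272 + 1×D + 5×427 = 2407 + D
ΔH = Σ(broken) − Σ(formed) = (2698) − (2407 + D) = +291 − D
Setting this equal to −65 kJ gives D = 356 kJ/mol.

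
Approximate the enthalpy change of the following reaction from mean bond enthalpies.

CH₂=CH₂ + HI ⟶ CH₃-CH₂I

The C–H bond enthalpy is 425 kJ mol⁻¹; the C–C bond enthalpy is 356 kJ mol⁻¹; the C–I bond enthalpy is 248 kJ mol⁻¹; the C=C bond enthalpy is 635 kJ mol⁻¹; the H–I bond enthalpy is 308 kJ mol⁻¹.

ΔH ≈ −86 kJ

Bonds broken (reactants):
  C–H: 4 × 425 = 1700
  C=C: 1 × 635 = 635
  H–I: 1 × 308 = 308
  Σ(broken) = 2643 kJ
Bonds formed (products):
  C–C: 1 × 356 = 356
  C–H: 5 × 425 = 2125
  C–I: 1 × 248 = 248
  Σ(formed) = 2729 kJ
ΔH = Σ(broken) − Σ(formed) = 2643 − 2729 = −86 kJ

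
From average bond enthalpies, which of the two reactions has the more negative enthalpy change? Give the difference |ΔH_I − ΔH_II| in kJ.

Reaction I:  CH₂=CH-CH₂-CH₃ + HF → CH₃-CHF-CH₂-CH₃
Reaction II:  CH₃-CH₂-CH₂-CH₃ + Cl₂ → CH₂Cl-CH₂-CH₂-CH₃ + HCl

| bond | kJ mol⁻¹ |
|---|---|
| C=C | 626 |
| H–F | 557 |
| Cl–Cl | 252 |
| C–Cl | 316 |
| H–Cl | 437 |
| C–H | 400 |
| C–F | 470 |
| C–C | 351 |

Reaction I:
  Bonds broken (reactants):
    C–C: 2 × 351 = 702
    C–H: 8 × 400 = 3200
    C=C: 1 × 626 = 626
    H–F: 1 × 557 = 557
    Σ(broken) = 5085 kJ
  Bonds formed (products):
    C–C: 3 × 351 = 1053
    C–F: 1 × 470 = 470
    C–H: 9 × 400 = 3600
    Σ(formed) = 5123 kJ
  ΔH_I = 5085 − 5123 = −38 kJ
Reaction II:
  Bonds broken (reactants):
    C–C: 3 × 351 = 1053
    C–H: 10 × 400 = 4000
    Cl–Cl: 1 × 252 = 252
    Σ(broken) = 5305 kJ
  Bonds formed (products):
    C–C: 3 × 351 = 1053
    C–Cl: 1 × 316 = 316
    C–H: 9 × 400 = 3600
    H–Cl: 1 × 437 = 437
    Σ(formed) = 5406 kJ
  ΔH_II = 5305 − 5406 = −101 kJ
ΔH_I − ΔH_II = +63 kJ, so reaction II has the more negative ΔH; |ΔH_I − ΔH_II| = 63 kJ.

Reaction II, by 63 kJ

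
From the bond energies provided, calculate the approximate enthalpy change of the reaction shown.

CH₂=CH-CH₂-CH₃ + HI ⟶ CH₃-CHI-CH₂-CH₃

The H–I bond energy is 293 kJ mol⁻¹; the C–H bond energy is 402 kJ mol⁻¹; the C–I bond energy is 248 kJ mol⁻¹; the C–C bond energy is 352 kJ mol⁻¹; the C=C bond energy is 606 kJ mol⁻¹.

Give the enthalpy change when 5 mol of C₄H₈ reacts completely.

ΔH = −515 kJ

Bonds broken (reactants):
  C–C: 2 × 352 = 704
  C–H: 8 × 402 = 3216
  C=C: 1 × 606 = 606
  H–I: 1 × 293 = 293
  Σ(broken) = 4819 kJ
Bonds formed (products):
  C–C: 3 × 352 = 1056
  C–H: 9 × 402 = 3618
  C–I: 1 × 248 = 248
  Σ(formed) = 4922 kJ
ΔH = Σ(broken) − Σ(formed) = 4819 − 4922 = −103 kJ
For 5× the reaction as written: 5 × (−103) = −515 kJ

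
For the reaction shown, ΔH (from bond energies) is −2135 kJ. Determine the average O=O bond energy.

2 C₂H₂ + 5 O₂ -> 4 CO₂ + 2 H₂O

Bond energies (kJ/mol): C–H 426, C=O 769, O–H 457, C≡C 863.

Let D be the O=O bond energy.
Σ(broken) = 2×863 + 4×426 + 5×D = 3430 + 5D
Σ(formed) = 8×769 + 4×457 = 7980
ΔH = Σ(broken) − Σ(formed) = (3430 + 5D) − (7980) = −4550 + 5D
Setting this equal to −2135 kJ gives 5D = 2415, so D = 483 kJ/mol.

D(O=O) ≈ 483 kJ/mol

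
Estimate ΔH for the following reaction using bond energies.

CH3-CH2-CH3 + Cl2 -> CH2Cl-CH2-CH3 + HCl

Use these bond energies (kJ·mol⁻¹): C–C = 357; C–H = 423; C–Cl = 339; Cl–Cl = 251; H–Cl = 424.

Bonds broken (reactants):
  C–C: 2 × 357 = 714
  C–H: 8 × 423 = 3384
  Cl–Cl: 1 × 251 = 251
  Σ(broken) = 4349 kJ
Bonds formed (products):
  C–C: 2 × 357 = 714
  C–Cl: 1 × 339 = 339
  C–H: 7 × 423 = 2961
  H–Cl: 1 × 424 = 424
  Σ(formed) = 4438 kJ
ΔH = Σ(broken) − Σ(formed) = 4349 − 4438 = −89 kJ

ΔH ≈ −89 kJ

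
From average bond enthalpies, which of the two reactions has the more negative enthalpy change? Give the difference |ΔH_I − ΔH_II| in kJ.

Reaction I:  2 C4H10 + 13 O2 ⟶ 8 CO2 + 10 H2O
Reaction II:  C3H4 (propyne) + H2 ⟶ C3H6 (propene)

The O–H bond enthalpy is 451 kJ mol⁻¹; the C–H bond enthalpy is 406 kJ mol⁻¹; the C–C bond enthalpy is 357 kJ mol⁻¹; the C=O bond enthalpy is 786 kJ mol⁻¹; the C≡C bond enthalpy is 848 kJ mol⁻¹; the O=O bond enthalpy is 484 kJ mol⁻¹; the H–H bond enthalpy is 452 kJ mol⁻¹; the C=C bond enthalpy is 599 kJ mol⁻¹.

Reaction I, by 4931 kJ

Reaction I:
  Bonds broken (reactants):
    C–C: 6 × 357 = 2142
    C–H: 20 × 406 = 8120
    O=O: 13 × 484 = 6292
    Σ(broken) = 16554 kJ
  Bonds formed (products):
    C=O: 16 × 786 = 12576
    O–H: 20 × 451 = 9020
    Σ(formed) = 21596 kJ
  ΔH_I = 16554 − 21596 = −5042 kJ
Reaction II:
  Bonds broken (reactants):
    C≡C: 1 × 848 = 848
    C–C: 1 × 357 = 357
    C–H: 4 × 406 = 1624
    H–H: 1 × 452 = 452
    Σ(broken) = 3281 kJ
  Bonds formed (products):
    C–C: 1 × 357 = 357
    C–H: 6 × 406 = 2436
    C=C: 1 × 599 = 599
    Σ(formed) = 3392 kJ
  ΔH_II = 3281 − 3392 = −111 kJ
ΔH_I − ΔH_II = −4931 kJ, so reaction I has the more negative ΔH; |ΔH_I − ΔH_II| = 4931 kJ.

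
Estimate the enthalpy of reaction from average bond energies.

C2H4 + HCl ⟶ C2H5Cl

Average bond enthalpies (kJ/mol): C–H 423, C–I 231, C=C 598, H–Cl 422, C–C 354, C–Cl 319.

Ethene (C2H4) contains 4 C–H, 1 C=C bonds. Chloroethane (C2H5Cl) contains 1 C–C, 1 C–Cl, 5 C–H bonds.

Bonds broken (reactants):
  C–H: 4 × 423 = 1692
  C=C: 1 × 598 = 598
  H–Cl: 1 × 422 = 422
  Σ(broken) = 2712 kJ
Bonds formed (products):
  C–C: 1 × 354 = 354
  C–Cl: 1 × 319 = 319
  C–H: 5 × 423 = 2115
  Σ(formed) = 2788 kJ
ΔH = Σ(broken) − Σ(formed) = 2712 − 2788 = −76 kJ

ΔH ≈ −76 kJ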